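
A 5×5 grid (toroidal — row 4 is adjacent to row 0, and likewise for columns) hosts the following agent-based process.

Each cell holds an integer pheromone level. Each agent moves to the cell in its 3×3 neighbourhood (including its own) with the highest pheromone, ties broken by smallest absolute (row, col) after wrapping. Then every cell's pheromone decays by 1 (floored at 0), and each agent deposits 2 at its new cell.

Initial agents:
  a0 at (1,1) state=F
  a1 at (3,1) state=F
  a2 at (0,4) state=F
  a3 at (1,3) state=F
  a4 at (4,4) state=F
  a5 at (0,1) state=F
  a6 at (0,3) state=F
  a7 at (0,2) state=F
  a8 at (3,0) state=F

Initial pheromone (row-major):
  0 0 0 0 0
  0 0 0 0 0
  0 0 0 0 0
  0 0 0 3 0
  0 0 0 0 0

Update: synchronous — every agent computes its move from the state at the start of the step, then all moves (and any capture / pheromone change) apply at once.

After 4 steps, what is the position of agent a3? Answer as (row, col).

(0, 2)

t=1: a0@(0,0) a1@(2,0) a2@(0,0) a3@(0,2) a4@(3,3) a5@(0,0) a6@(0,2) a7@(0,1) a8@(2,0) | pheromone: 6 2 4 0 0 / 0 0 0 0 0 / 4 0 0 0 0 / 0 0 0 4 0 / 0 0 0 0 0
t=2: a0@(0,0) a1@(2,0) a2@(0,0) a3@(0,2) a4@(3,3) a5@(0,0) a6@(0,2) a7@(0,0) a8@(2,0) | pheromone: 13 1 7 0 0 / 0 0 0 0 0 / 7 0 0 0 0 / 0 0 0 5 0 / 0 0 0 0 0
t=3: a0@(0,0) a1@(2,0) a2@(0,0) a3@(0,2) a4@(3,3) a5@(0,0) a6@(0,2) a7@(0,0) a8@(2,0) | pheromone: 20 0 10 0 0 / 0 0 0 0 0 / 10 0 0 0 0 / 0 0 0 6 0 / 0 0 0 0 0
t=4: a0@(0,0) a1@(2,0) a2@(0,0) a3@(0,2) a4@(3,3) a5@(0,0) a6@(0,2) a7@(0,0) a8@(2,0) | pheromone: 27 0 13 0 0 / 0 0 0 0 0 / 13 0 0 0 0 / 0 0 0 7 0 / 0 0 0 0 0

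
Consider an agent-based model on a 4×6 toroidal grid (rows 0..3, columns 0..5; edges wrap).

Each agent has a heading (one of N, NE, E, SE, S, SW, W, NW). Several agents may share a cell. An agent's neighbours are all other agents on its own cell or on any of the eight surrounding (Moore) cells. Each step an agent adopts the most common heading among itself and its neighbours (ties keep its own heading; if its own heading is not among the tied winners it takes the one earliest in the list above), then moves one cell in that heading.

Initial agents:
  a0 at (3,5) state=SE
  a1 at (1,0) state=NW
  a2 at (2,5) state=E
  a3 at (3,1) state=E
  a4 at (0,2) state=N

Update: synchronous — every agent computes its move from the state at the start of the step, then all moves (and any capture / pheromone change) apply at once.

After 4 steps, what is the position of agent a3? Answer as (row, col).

t=1: a0@(0,0):SE a1@(0,5):NW a2@(2,0):E a3@(3,2):E a4@(3,2):N
t=2: a0@(1,1):SE a1@(3,4):NW a2@(2,1):E a3@(3,3):E a4@(2,2):N
t=3: a0@(2,2):SE a1@(2,3):NW a2@(2,2):E a3@(3,4):E a4@(2,3):E
t=4: a0@(2,3):E a1@(2,4):E a2@(2,3):E a3@(3,5):E a4@(2,4):E

(3, 5)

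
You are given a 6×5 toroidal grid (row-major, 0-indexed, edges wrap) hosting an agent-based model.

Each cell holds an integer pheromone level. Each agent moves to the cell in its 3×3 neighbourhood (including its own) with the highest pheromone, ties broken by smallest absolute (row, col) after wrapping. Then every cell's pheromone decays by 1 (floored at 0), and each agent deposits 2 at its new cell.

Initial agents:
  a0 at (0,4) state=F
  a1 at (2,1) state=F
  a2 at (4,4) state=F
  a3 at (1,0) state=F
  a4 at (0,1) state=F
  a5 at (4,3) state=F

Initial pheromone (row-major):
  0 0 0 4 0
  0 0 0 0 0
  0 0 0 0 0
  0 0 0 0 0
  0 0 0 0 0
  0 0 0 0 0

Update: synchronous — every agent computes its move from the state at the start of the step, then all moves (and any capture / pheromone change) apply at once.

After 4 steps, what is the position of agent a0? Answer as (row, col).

(0, 3)

t=1: a0@(0,3) a1@(1,0) a2@(3,0) a3@(0,0) a4@(0,0) a5@(3,2) | pheromone: 4 0 0 5 0 / 2 0 0 0 0 / 0 0 0 0 0 / 2 0 2 0 0 / 0 0 0 0 0 / 0 0 0 0 0
t=2: a0@(0,3) a1@(0,0) a2@(3,0) a3@(0,0) a4@(0,0) a5@(3,2) | pheromone: 9 0 0 6 0 / 1 0 0 0 0 / 0 0 0 0 0 / 3 0 3 0 0 / 0 0 0 0 0 / 0 0 0 0 0
t=3: a0@(0,3) a1@(0,0) a2@(3,0) a3@(0,0) a4@(0,0) a5@(3,2) | pheromone: 14 0 0 7 0 / 0 0 0 0 0 / 0 0 0 0 0 / 4 0 4 0 0 / 0 0 0 0 0 / 0 0 0 0 0
t=4: a0@(0,3) a1@(0,0) a2@(3,0) a3@(0,0) a4@(0,0) a5@(3,2) | pheromone: 19 0 0 8 0 / 0 0 0 0 0 / 0 0 0 0 0 / 5 0 5 0 0 / 0 0 0 0 0 / 0 0 0 0 0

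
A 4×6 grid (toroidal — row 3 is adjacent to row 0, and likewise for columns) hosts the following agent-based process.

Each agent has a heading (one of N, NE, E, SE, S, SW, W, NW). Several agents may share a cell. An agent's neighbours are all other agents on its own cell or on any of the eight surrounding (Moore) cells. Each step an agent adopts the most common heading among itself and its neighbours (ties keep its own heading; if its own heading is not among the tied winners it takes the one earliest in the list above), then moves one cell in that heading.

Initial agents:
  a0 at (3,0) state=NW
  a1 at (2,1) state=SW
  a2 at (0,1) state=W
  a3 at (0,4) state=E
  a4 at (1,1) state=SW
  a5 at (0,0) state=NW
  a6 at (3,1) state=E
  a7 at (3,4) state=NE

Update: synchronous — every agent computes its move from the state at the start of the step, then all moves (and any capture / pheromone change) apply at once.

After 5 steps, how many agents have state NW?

t=1: a0@(2,5):NW a1@(3,0):SW a2@(3,0):NW a3@(0,5):E a4@(2,0):SW a5@(3,5):NW a6@(2,0):NW a7@(2,5):NE
t=2: a0@(1,4):NW a1@(2,5):NW a2@(2,5):NW a3@(3,4):NW a4@(1,5):NW a5@(2,4):NW a6@(1,5):NW a7@(1,4):NW
t=3: a0@(0,3):NW a1@(1,4):NW a2@(1,4):NW a3@(2,3):NW a4@(0,4):NW a5@(1,3):NW a6@(0,4):NW a7@(0,3):NW
t=4: a0@(3,2):NW a1@(0,3):NW a2@(0,3):NW a3@(1,2):NW a4@(3,3):NW a5@(0,2):NW a6@(3,3):NW a7@(3,2):NW
t=5: a0@(2,1):NW a1@(3,2):NW a2@(3,2):NW a3@(0,1):NW a4@(2,2):NW a5@(3,1):NW a6@(2,2):NW a7@(2,1):NW

8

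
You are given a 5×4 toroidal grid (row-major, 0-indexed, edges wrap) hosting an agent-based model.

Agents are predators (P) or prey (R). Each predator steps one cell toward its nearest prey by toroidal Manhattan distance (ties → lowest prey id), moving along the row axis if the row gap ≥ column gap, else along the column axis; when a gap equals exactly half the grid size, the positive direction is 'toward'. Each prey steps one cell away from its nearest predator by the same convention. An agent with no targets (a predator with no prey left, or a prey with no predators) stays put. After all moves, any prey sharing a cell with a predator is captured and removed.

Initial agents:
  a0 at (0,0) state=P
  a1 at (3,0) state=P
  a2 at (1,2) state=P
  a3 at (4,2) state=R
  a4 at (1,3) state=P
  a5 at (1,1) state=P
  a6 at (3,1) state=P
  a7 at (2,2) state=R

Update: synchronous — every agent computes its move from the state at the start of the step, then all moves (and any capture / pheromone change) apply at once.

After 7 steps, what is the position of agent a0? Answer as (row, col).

t=1: a0@(0,1):P a1@(3,1):P a2@(2,2):P a3@(3,2):R a4@(2,3):P a5@(2,1):P a6@(4,1):P a7@(3,2):R
t=2: a0@(4,1):P a1@(3,2):P a2@(3,2):P a4@(3,3):P a5@(3,1):P a6@(3,1):P
t=3: (unchanged — steady state)

(4, 1)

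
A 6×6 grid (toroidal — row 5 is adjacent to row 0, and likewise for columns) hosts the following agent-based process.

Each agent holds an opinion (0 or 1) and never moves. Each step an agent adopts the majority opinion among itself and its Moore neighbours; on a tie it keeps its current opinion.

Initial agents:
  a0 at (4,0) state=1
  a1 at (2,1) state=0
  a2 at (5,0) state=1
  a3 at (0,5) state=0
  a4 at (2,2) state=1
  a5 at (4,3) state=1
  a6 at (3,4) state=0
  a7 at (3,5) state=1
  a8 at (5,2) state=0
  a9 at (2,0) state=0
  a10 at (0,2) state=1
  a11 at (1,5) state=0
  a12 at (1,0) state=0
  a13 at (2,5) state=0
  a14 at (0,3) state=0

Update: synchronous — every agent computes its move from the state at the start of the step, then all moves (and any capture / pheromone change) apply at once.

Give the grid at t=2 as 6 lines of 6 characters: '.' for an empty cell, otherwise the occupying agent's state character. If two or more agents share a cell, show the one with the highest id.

..00.0
0....0
001..0
....00
1..0..
1.0...

t=1: a0@(4,0):1 a1@(2,1):0 a2@(5,0):1 a3@(0,5):0 a4@(2,2):1 a5@(4,3):0 a6@(3,4):0 a7@(3,5):0 a8@(5,2):0 a9@(2,0):0 a10@(0,2):0 a11@(1,5):0 a12@(1,0):0 a13@(2,5):0 a14@(0,3):0
t=2: (unchanged — steady state)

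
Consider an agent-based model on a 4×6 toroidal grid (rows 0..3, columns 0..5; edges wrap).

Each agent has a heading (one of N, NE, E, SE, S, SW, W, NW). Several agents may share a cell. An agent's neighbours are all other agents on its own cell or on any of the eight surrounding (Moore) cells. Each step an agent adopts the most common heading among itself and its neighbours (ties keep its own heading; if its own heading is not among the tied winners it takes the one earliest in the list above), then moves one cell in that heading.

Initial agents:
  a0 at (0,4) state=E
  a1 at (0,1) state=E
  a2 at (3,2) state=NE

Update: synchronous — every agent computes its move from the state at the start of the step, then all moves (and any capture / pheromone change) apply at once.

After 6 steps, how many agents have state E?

2

t=1: a0@(0,5):E a1@(0,2):E a2@(2,3):NE
t=2: a0@(0,0):E a1@(0,3):E a2@(1,4):NE
t=3: a0@(0,1):E a1@(0,4):E a2@(0,5):NE
t=4: a0@(0,2):E a1@(0,5):E a2@(3,0):NE
t=5: a0@(0,3):E a1@(0,0):E a2@(2,1):NE
t=6: a0@(0,4):E a1@(0,1):E a2@(1,2):NE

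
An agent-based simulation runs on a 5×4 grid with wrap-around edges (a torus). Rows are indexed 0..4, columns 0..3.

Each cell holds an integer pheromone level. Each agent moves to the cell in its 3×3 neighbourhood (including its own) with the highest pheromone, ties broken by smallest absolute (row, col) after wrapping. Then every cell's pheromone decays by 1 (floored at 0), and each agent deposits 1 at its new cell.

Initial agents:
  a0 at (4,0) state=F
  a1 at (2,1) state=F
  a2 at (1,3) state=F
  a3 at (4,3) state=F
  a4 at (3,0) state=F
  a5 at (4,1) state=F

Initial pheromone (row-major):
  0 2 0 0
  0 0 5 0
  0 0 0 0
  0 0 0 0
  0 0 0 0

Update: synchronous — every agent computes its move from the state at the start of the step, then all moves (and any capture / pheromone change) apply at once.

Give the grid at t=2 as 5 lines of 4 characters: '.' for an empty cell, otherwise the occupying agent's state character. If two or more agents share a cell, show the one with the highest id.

t=1: a0@(0,1) a1@(1,2) a2@(1,2) a3@(0,0) a4@(2,0) a5@(0,1) | pheromone: 1 3 0 0 / 0 0 6 0 / 1 0 0 0 / 0 0 0 0 / 0 0 0 0
t=2: a0@(1,2) a1@(1,2) a2@(1,2) a3@(0,1) a4@(2,0) a5@(1,2) | pheromone: 0 3 0 0 / 0 0 9 0 / 1 0 0 0 / 0 0 0 0 / 0 0 0 0

.F..
..F.
F...
....
....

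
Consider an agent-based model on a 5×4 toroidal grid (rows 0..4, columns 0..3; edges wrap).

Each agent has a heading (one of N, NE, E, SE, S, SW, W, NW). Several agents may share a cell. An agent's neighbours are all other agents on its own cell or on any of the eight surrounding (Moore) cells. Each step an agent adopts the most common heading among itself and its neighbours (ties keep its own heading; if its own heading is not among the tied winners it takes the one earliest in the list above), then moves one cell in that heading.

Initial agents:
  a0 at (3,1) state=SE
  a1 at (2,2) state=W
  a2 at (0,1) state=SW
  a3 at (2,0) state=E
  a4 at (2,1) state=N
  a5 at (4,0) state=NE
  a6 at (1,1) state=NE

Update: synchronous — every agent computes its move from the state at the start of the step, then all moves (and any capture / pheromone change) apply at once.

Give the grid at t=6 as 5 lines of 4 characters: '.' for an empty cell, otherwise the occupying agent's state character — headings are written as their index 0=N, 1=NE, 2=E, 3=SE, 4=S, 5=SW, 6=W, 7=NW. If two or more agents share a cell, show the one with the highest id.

t=1: a0@(4,2):SE a1@(2,1):W a2@(4,2):NE a3@(2,1):E a4@(1,1):N a5@(3,1):NE a6@(0,2):NE
t=2: a0@(3,3):NE a1@(2,0):W a2@(3,3):NE a3@(2,2):E a4@(0,1):N a5@(2,2):NE a6@(4,3):NE
t=3: a0@(2,0):NE a1@(1,1):NE a2@(2,0):NE a3@(1,3):NE a4@(4,1):N a5@(1,3):NE a6@(3,0):NE
t=4: a0@(1,1):NE a1@(0,2):NE a2@(1,1):NE a3@(0,0):NE a4@(3,1):N a5@(0,0):NE a6@(2,1):NE
t=5: a0@(0,2):NE a1@(4,3):NE a2@(0,2):NE a3@(4,1):NE a4@(2,1):N a5@(4,1):NE a6@(1,2):NE
t=6: a0@(4,3):NE a1@(3,0):NE a2@(4,3):NE a3@(3,2):NE a4@(1,1):N a5@(3,2):NE a6@(0,3):NE

...1
.0..
....
1.1.
...1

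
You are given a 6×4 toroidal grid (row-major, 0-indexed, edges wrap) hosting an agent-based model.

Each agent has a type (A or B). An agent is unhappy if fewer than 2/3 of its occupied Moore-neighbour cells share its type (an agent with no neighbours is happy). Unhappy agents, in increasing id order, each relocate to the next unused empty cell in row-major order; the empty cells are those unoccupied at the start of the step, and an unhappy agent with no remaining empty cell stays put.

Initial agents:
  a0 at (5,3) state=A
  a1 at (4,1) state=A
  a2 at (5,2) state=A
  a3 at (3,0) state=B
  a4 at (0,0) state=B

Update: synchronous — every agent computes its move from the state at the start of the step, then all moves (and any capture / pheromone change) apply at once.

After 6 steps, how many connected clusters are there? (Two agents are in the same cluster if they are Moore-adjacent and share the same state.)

2

t=1: a0@(0,1):A a1@(0,2):A a2@(5,2):A a3@(0,3):B a4@(1,0):B
t=2: a0@(0,1):A a1@(0,2):A a2@(5,2):A a3@(0,0):B a4@(1,1):B
t=3: a0@(0,3):A a1@(0,2):A a2@(5,2):A a3@(1,0):B a4@(1,2):B
t=4: a0@(0,0):A a1@(0,2):A a2@(5,2):A a3@(0,1):B a4@(1,1):B
t=5: a0@(0,3):A a1@(1,0):A a2@(1,2):A a3@(1,3):B a4@(2,0):B
t=6: a0@(0,3):A a1@(0,0):A a2@(0,1):A a3@(0,2):B a4@(1,1):B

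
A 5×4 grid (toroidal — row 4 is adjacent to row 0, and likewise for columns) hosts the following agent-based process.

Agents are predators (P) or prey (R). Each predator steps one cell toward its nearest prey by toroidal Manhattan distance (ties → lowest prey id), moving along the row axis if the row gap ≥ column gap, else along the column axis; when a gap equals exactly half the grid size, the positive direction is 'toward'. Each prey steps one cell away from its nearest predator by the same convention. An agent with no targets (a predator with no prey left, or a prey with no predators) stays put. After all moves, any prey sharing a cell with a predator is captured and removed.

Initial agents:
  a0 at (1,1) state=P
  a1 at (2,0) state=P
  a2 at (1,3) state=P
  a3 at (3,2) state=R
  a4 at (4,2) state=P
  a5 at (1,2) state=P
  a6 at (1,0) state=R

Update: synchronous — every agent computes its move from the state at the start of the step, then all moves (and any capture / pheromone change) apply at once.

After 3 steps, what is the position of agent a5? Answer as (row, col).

(1, 2)

t=1: a0@(1,0):P a1@(1,0):P a2@(1,0):P a4@(3,2):P a5@(2,2):P a6@(1,3):R
t=2: a0@(1,3):P a1@(1,3):P a2@(1,3):P a4@(2,2):P a5@(1,2):P
t=3: (unchanged — steady state)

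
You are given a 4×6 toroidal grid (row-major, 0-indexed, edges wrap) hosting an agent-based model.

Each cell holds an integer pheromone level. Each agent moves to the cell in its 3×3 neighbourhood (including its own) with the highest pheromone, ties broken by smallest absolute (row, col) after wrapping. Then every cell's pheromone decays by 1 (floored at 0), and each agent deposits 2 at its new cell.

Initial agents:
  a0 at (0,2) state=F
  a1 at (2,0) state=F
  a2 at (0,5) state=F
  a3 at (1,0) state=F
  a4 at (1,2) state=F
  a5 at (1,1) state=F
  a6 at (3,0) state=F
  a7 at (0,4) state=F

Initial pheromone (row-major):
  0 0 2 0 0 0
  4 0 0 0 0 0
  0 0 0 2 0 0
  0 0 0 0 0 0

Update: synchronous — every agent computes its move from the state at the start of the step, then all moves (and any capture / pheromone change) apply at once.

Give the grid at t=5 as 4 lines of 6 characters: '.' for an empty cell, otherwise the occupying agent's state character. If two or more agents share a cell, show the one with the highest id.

t=1: a0@(0,2) a1@(1,0) a2@(1,0) a3@(1,0) a4@(0,2) a5@(1,0) a6@(0,0) a7@(0,3) | pheromone: 2 0 5 2 0 0 / 11 0 0 0 0 0 / 0 0 0 1 0 0 / 0 0 0 0 0 0
t=2: a0@(0,2) a1@(1,0) a2@(1,0) a3@(1,0) a4@(0,2) a5@(1,0) a6@(1,0) a7@(0,2) | pheromone: 1 0 10 1 0 0 / 20 0 0 0 0 0 / 0 0 0 0 0 0 / 0 0 0 0 0 0
t=3: a0@(0,2) a1@(1,0) a2@(1,0) a3@(1,0) a4@(0,2) a5@(1,0) a6@(1,0) a7@(0,2) | pheromone: 0 0 15 0 0 0 / 29 0 0 0 0 0 / 0 0 0 0 0 0 / 0 0 0 0 0 0
t=4: a0@(0,2) a1@(1,0) a2@(1,0) a3@(1,0) a4@(0,2) a5@(1,0) a6@(1,0) a7@(0,2) | pheromone: 0 0 20 0 0 0 / 38 0 0 0 0 0 / 0 0 0 0 0 0 / 0 0 0 0 0 0
t=5: a0@(0,2) a1@(1,0) a2@(1,0) a3@(1,0) a4@(0,2) a5@(1,0) a6@(1,0) a7@(0,2) | pheromone: 0 0 25 0 0 0 / 47 0 0 0 0 0 / 0 0 0 0 0 0 / 0 0 0 0 0 0

..F...
F.....
......
......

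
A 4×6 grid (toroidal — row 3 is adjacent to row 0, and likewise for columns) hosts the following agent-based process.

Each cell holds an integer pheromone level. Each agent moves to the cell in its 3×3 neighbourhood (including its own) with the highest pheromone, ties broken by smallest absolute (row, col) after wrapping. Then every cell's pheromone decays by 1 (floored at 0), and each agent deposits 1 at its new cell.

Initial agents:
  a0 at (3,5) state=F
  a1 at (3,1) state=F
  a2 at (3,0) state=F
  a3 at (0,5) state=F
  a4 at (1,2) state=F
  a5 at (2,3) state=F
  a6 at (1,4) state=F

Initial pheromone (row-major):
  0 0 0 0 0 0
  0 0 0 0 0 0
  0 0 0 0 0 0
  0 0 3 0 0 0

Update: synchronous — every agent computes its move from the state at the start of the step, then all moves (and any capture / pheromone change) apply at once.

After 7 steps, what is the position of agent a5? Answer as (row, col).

(3, 2)

t=1: a0@(0,0) a1@(3,2) a2@(0,0) a3@(0,0) a4@(0,1) a5@(3,2) a6@(0,3) | pheromone: 3 1 0 1 0 0 / 0 0 0 0 0 0 / 0 0 0 0 0 0 / 0 0 4 0 0 0
t=2: a0@(0,0) a1@(3,2) a2@(0,0) a3@(0,0) a4@(3,2) a5@(3,2) a6@(3,2) | pheromone: 5 0 0 0 0 0 / 0 0 0 0 0 0 / 0 0 0 0 0 0 / 0 0 7 0 0 0
t=3: a0@(0,0) a1@(3,2) a2@(0,0) a3@(0,0) a4@(3,2) a5@(3,2) a6@(3,2) | pheromone: 7 0 0 0 0 0 / 0 0 0 0 0 0 / 0 0 0 0 0 0 / 0 0 10 0 0 0
t=4: a0@(0,0) a1@(3,2) a2@(0,0) a3@(0,0) a4@(3,2) a5@(3,2) a6@(3,2) | pheromone: 9 0 0 0 0 0 / 0 0 0 0 0 0 / 0 0 0 0 0 0 / 0 0 13 0 0 0
t=5: a0@(0,0) a1@(3,2) a2@(0,0) a3@(0,0) a4@(3,2) a5@(3,2) a6@(3,2) | pheromone: 11 0 0 0 0 0 / 0 0 0 0 0 0 / 0 0 0 0 0 0 / 0 0 16 0 0 0
t=6: a0@(0,0) a1@(3,2) a2@(0,0) a3@(0,0) a4@(3,2) a5@(3,2) a6@(3,2) | pheromone: 13 0 0 0 0 0 / 0 0 0 0 0 0 / 0 0 0 0 0 0 / 0 0 19 0 0 0
t=7: a0@(0,0) a1@(3,2) a2@(0,0) a3@(0,0) a4@(3,2) a5@(3,2) a6@(3,2) | pheromone: 15 0 0 0 0 0 / 0 0 0 0 0 0 / 0 0 0 0 0 0 / 0 0 22 0 0 0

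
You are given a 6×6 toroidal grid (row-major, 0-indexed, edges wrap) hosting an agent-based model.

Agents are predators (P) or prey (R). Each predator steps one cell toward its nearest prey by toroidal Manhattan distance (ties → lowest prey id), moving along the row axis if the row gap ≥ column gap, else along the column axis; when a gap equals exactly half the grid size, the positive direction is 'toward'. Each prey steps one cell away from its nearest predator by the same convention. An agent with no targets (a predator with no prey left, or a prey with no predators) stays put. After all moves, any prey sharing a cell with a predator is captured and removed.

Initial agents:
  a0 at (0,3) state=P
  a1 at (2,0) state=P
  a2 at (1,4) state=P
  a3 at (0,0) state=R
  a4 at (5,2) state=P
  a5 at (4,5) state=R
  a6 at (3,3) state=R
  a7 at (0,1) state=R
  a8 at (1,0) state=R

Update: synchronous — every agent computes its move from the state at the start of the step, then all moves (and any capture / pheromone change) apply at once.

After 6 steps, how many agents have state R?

5

t=1: a0@(0,2):P a1@(1,0):P a2@(1,5):P a3@(5,0):R a4@(0,2):P a5@(5,5):R a6@(2,3):R a7@(0,0):R a8@(0,0):R
t=2: a0@(0,1):P a1@(0,0):P a2@(0,5):P a3@(4,0):R a4@(0,1):P a5@(4,5):R a6@(3,3):R a7@(5,0):R a8@(5,0):R
t=3: a0@(5,1):P a1@(5,0):P a2@(5,5):P a3@(3,0):R a4@(5,1):P a5@(3,5):R a6@(2,3):R a7@(4,0):R a8@(4,0):R
t=4: a0@(4,1):P a1@(4,0):P a2@(4,5):P a3@(2,0):R a4@(4,1):P a5@(2,5):R a6@(1,3):R a7@(3,0):R a8@(3,0):R
t=5: a0@(3,1):P a1@(3,0):P a2@(3,5):P a3@(1,0):R a4@(3,1):P a5@(1,5):R a6@(0,3):R a7@(2,0):R a8@(2,0):R
t=6: a0@(2,1):P a1@(2,0):P a2@(2,5):P a3@(0,0):R a4@(2,1):P a5@(0,5):R a6@(5,3):R a7@(1,0):R a8@(1,0):R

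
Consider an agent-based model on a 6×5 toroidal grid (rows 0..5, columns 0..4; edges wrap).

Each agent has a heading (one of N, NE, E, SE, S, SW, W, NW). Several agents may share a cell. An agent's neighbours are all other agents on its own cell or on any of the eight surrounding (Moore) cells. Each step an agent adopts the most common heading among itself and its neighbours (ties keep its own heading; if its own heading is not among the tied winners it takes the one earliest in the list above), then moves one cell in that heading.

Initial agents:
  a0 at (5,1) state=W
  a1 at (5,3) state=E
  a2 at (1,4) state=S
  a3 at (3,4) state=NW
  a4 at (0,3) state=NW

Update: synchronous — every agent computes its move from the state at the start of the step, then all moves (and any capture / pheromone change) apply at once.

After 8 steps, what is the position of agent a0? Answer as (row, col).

t=1: a0@(5,0):W a1@(5,4):E a2@(2,4):S a3@(2,3):NW a4@(5,2):NW
t=2: a0@(5,4):W a1@(5,0):E a2@(3,4):S a3@(1,2):NW a4@(4,1):NW
t=3: a0@(5,3):W a1@(5,1):E a2@(4,4):S a3@(0,1):NW a4@(3,0):NW
t=4: a0@(5,2):W a1@(5,2):E a2@(5,4):S a3@(5,0):NW a4@(2,4):NW
t=5: a0@(5,1):W a1@(5,3):E a2@(0,4):S a3@(4,4):NW a4@(1,3):NW
t=6: a0@(5,0):W a1@(5,4):E a2@(1,4):S a3@(3,3):NW a4@(0,2):NW
t=7: a0@(5,4):W a1@(5,0):E a2@(2,4):S a3@(2,2):NW a4@(5,1):NW
t=8: a0@(5,3):W a1@(5,1):E a2@(3,4):S a3@(1,1):NW a4@(4,0):NW

(5, 3)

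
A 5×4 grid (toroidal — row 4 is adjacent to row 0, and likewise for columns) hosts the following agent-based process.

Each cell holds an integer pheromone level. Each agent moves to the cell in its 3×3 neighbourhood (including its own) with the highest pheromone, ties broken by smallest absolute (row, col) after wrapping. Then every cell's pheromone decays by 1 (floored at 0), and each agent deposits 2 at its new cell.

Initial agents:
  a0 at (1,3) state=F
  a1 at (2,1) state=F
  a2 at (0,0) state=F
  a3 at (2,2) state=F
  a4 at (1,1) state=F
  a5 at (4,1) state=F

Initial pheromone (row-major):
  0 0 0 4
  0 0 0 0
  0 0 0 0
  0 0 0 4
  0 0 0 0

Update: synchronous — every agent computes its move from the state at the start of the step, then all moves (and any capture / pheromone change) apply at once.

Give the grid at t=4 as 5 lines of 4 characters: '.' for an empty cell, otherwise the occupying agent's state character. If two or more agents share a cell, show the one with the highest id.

...F
....
....
...F
....

t=1: a0@(0,3) a1@(1,0) a2@(0,3) a3@(3,3) a4@(0,0) a5@(0,0) | pheromone: 4 0 0 7 / 2 0 0 0 / 0 0 0 0 / 0 0 0 5 / 0 0 0 0
t=2: a0@(0,3) a1@(0,3) a2@(0,3) a3@(3,3) a4@(0,3) a5@(0,3) | pheromone: 3 0 0 16 / 1 0 0 0 / 0 0 0 0 / 0 0 0 6 / 0 0 0 0
t=3: a0@(0,3) a1@(0,3) a2@(0,3) a3@(3,3) a4@(0,3) a5@(0,3) | pheromone: 2 0 0 25 / 0 0 0 0 / 0 0 0 0 / 0 0 0 7 / 0 0 0 0
t=4: a0@(0,3) a1@(0,3) a2@(0,3) a3@(3,3) a4@(0,3) a5@(0,3) | pheromone: 1 0 0 34 / 0 0 0 0 / 0 0 0 0 / 0 0 0 8 / 0 0 0 0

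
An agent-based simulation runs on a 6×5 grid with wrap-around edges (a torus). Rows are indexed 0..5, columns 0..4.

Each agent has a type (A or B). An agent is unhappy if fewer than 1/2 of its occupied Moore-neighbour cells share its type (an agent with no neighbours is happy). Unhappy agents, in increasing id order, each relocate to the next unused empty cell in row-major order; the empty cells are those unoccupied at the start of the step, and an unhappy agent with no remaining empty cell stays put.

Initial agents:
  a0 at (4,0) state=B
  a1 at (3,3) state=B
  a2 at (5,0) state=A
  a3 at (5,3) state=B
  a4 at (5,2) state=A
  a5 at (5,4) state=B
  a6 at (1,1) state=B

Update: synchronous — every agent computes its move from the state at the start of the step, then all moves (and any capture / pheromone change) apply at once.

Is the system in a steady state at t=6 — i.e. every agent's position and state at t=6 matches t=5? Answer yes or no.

t=1: a0@(4,0):B a1@(3,3):B a2@(0,0):A a3@(5,3):B a4@(0,1):A a5@(5,4):B a6@(1,1):B
t=2: a0@(4,0):B a1@(3,3):B a2@(0,2):A a3@(5,3):B a4@(0,1):A a5@(5,4):B a6@(0,3):B
t=3: a0@(4,0):B a1@(3,3):B a2@(0,0):A a3@(5,3):B a4@(0,1):A a5@(5,4):B a6@(0,3):B
t=4: (unchanged — steady state)

yes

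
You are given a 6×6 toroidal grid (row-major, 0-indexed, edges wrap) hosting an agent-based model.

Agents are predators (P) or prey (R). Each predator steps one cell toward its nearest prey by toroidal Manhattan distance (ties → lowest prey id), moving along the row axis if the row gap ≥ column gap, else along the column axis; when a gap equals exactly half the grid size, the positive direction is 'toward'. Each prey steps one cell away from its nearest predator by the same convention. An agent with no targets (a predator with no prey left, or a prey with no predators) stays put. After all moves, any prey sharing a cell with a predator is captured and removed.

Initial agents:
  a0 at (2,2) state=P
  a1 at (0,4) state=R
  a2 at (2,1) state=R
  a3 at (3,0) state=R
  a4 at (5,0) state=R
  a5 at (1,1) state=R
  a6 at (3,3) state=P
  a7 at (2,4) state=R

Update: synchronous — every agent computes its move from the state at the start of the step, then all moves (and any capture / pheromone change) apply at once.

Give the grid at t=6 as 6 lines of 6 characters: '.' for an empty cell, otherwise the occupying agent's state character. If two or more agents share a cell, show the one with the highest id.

......
......
.RP...
......
....RR
.R..R.

t=1: a0@(2,1):P a1@(5,4):R a2@(2,0):R a3@(3,5):R a4@(4,0):R a5@(0,1):R a6@(2,3):P a7@(2,5):R
t=2: a0@(2,0):P a1@(4,4):R a2@(2,5):R a3@(3,4):R a4@(5,0):R a5@(5,1):R a6@(2,4):P
t=3: a0@(2,5):P a1@(5,4):R a2@(2,4):R a3@(4,4):R a4@(4,0):R a5@(4,1):R a6@(2,5):P
t=4: a0@(2,4):P a1@(4,4):R a2@(2,3):R a3@(5,4):R a4@(5,0):R a5@(5,1):R a6@(2,4):P
t=5: a0@(2,3):P a1@(5,4):R a2@(2,2):R a3@(4,4):R a4@(4,0):R a5@(4,1):R a6@(2,3):P
t=6: a0@(2,2):P a1@(4,4):R a2@(2,1):R a3@(5,4):R a4@(4,5):R a5@(5,1):R a6@(2,2):P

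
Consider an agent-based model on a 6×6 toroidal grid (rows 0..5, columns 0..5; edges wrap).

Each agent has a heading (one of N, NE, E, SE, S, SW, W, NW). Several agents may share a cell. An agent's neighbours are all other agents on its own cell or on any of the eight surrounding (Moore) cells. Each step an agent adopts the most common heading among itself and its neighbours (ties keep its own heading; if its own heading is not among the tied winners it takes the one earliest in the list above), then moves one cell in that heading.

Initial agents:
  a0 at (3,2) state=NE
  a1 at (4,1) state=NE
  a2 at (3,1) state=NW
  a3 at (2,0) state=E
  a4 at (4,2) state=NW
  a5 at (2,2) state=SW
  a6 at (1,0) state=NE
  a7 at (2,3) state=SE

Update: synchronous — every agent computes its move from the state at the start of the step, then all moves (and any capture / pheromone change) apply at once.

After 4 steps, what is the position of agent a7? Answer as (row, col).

(0, 1)

t=1: a0@(2,3):NE a1@(3,2):NE a2@(2,0):NW a3@(2,1):E a4@(3,1):NW a5@(3,1):SW a6@(0,1):NE a7@(3,4):SE
t=2: a0@(1,4):NE a1@(2,3):NE a2@(1,5):NW a3@(1,0):NW a4@(2,0):NW a5@(2,0):NW a6@(5,2):NE a7@(4,5):SE
t=3: a0@(0,5):NE a1@(1,4):NE a2@(0,4):NW a3@(0,5):NW a4@(1,5):NW a5@(1,5):NW a6@(4,3):NE a7@(5,0):SE
t=4: a0@(5,4):NW a1@(0,3):NW a2@(5,3):NW a3@(5,4):NW a4@(0,4):NW a5@(0,4):NW a6@(3,4):NE a7@(0,1):SE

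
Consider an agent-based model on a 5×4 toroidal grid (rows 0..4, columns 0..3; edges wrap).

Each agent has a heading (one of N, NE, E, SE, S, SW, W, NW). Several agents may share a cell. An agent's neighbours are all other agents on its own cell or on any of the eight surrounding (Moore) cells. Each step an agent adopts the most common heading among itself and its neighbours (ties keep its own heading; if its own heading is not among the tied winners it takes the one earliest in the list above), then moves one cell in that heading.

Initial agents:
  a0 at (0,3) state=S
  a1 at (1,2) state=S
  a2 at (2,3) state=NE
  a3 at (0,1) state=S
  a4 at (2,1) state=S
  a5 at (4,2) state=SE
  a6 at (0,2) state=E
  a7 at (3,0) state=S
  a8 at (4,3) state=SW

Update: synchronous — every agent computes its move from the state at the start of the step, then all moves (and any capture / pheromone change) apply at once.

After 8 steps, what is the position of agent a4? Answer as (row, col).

t=1: a0@(1,3):S a1@(2,2):S a2@(3,3):S a3@(1,1):S a4@(3,1):S a5@(0,2):S a6@(1,2):S a7@(4,0):S a8@(0,3):S
t=2: a0@(2,3):S a1@(3,2):S a2@(4,3):S a3@(2,1):S a4@(4,1):S a5@(1,2):S a6@(2,2):S a7@(0,0):S a8@(1,3):S
t=3: a0@(3,3):S a1@(4,2):S a2@(0,3):S a3@(3,1):S a4@(0,1):S a5@(2,2):S a6@(3,2):S a7@(1,0):S a8@(2,3):S
t=4: a0@(4,3):S a1@(0,2):S a2@(1,3):S a3@(4,1):S a4@(1,1):S a5@(3,2):S a6@(4,2):S a7@(2,0):S a8@(3,3):S
t=5: a0@(0,3):S a1@(1,2):S a2@(2,3):S a3@(0,1):S a4@(2,1):S a5@(4,2):S a6@(0,2):S a7@(3,0):S a8@(4,3):S
t=6: a0@(1,3):S a1@(2,2):S a2@(3,3):S a3@(1,1):S a4@(3,1):S a5@(0,2):S a6@(1,2):S a7@(4,0):S a8@(0,3):S
t=7: a0@(2,3):S a1@(3,2):S a2@(4,3):S a3@(2,1):S a4@(4,1):S a5@(1,2):S a6@(2,2):S a7@(0,0):S a8@(1,3):S
t=8: a0@(3,3):S a1@(4,2):S a2@(0,3):S a3@(3,1):S a4@(0,1):S a5@(2,2):S a6@(3,2):S a7@(1,0):S a8@(2,3):S

(0, 1)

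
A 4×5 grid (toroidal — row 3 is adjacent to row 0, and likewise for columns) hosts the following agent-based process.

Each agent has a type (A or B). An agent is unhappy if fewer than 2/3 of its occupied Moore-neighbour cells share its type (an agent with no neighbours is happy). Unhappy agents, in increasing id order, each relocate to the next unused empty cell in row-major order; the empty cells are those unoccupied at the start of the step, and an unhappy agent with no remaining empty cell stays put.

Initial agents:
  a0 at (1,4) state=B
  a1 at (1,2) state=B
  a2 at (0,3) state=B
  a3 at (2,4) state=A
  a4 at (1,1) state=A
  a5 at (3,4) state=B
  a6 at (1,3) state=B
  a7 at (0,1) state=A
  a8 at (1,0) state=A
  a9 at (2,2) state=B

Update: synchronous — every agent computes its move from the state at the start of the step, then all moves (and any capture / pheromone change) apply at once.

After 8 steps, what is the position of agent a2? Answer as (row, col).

(1, 4)

t=1: a0@(0,0):B a1@(0,2):B a2@(0,3):B a3@(0,4):A a4@(2,0):A a5@(2,1):B a6@(1,3):B a7@(0,1):A a8@(1,0):A a9@(2,2):B
t=2: a0@(1,1):B a1@(0,2):B a2@(0,3):B a3@(1,2):A a4@(1,4):A a5@(2,3):B a6@(1,3):B a7@(2,4):A a8@(3,0):A a9@(2,2):B
t=3: a0@(1,1):B a1@(0,2):B a2@(0,0):B a3@(0,1):A a4@(0,4):A a5@(1,0):B a6@(2,0):B a7@(2,1):A a8@(3,0):A a9@(2,2):B
t=4: a0@(1,1):B a1@(0,3):B a2@(1,2):B a3@(1,3):A a4@(1,4):A a5@(2,3):B a6@(2,4):B a7@(3,1):A a8@(3,2):A a9@(3,3):B
t=5: a0@(1,1):B a1@(0,0):B a2@(1,2):B a3@(0,1):A a4@(0,2):A a5@(0,4):B a6@(1,0):B a7@(3,1):A a8@(2,0):A a9@(3,3):B
t=6: a0@(0,3):B a1@(1,3):B a2@(1,4):B a3@(2,1):A a4@(2,2):A a5@(0,4):B a6@(2,3):B a7@(3,1):A a8@(2,4):A a9@(3,0):B
t=7: a0@(0,3):B a1@(1,3):B a2@(1,4):B a3@(2,1):A a4@(0,0):A a5@(0,4):B a6@(0,1):B a7@(3,1):A a8@(0,2):A a9@(1,0):B
t=8: a0@(0,3):B a1@(1,3):B a2@(1,4):B a3@(1,1):A a4@(1,2):A a5@(0,4):B a6@(2,0):B a7@(3,1):A a8@(2,2):A a9@(2,3):B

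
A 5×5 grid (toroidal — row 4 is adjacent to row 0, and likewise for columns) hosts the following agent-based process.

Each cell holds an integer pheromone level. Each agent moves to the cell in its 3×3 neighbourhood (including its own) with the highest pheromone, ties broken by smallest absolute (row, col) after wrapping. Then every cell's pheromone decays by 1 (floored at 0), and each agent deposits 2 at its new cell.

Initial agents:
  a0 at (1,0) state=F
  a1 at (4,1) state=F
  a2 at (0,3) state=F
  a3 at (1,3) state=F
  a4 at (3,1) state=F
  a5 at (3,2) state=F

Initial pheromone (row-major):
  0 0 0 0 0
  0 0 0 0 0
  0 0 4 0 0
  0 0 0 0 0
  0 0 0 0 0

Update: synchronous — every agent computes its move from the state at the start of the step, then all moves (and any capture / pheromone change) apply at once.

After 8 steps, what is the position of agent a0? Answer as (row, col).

(0, 0)

t=1: a0@(0,0) a1@(0,0) a2@(0,2) a3@(2,2) a4@(2,2) a5@(2,2) | pheromone: 4 0 2 0 0 / 0 0 0 0 0 / 0 0 9 0 0 / 0 0 0 0 0 / 0 0 0 0 0
t=2: a0@(0,0) a1@(0,0) a2@(0,2) a3@(2,2) a4@(2,2) a5@(2,2) | pheromone: 7 0 3 0 0 / 0 0 0 0 0 / 0 0 14 0 0 / 0 0 0 0 0 / 0 0 0 0 0
t=3: a0@(0,0) a1@(0,0) a2@(0,2) a3@(2,2) a4@(2,2) a5@(2,2) | pheromone: 10 0 4 0 0 / 0 0 0 0 0 / 0 0 19 0 0 / 0 0 0 0 0 / 0 0 0 0 0
t=4: a0@(0,0) a1@(0,0) a2@(0,2) a3@(2,2) a4@(2,2) a5@(2,2) | pheromone: 13 0 5 0 0 / 0 0 0 0 0 / 0 0 24 0 0 / 0 0 0 0 0 / 0 0 0 0 0
t=5: a0@(0,0) a1@(0,0) a2@(0,2) a3@(2,2) a4@(2,2) a5@(2,2) | pheromone: 16 0 6 0 0 / 0 0 0 0 0 / 0 0 29 0 0 / 0 0 0 0 0 / 0 0 0 0 0
t=6: a0@(0,0) a1@(0,0) a2@(0,2) a3@(2,2) a4@(2,2) a5@(2,2) | pheromone: 19 0 7 0 0 / 0 0 0 0 0 / 0 0 34 0 0 / 0 0 0 0 0 / 0 0 0 0 0
t=7: a0@(0,0) a1@(0,0) a2@(0,2) a3@(2,2) a4@(2,2) a5@(2,2) | pheromone: 22 0 8 0 0 / 0 0 0 0 0 / 0 0 39 0 0 / 0 0 0 0 0 / 0 0 0 0 0
t=8: a0@(0,0) a1@(0,0) a2@(0,2) a3@(2,2) a4@(2,2) a5@(2,2) | pheromone: 25 0 9 0 0 / 0 0 0 0 0 / 0 0 44 0 0 / 0 0 0 0 0 / 0 0 0 0 0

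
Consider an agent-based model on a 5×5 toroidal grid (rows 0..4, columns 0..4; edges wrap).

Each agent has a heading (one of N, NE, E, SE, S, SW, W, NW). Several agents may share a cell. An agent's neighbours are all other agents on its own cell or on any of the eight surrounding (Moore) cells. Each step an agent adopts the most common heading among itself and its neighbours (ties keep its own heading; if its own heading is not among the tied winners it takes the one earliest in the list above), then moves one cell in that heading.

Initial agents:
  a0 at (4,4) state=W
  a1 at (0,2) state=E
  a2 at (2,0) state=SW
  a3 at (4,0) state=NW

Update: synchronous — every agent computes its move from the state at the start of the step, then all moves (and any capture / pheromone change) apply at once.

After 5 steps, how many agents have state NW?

1

t=1: a0@(4,3):W a1@(0,3):E a2@(3,4):SW a3@(3,4):NW
t=2: a0@(4,2):W a1@(0,4):E a2@(4,3):SW a3@(2,3):NW
t=3: a0@(4,1):W a1@(0,0):E a2@(0,2):SW a3@(1,2):NW
t=4: a0@(4,0):W a1@(0,1):E a2@(1,1):SW a3@(0,1):NW
t=5: a0@(4,4):W a1@(0,2):E a2@(2,0):SW a3@(4,0):NW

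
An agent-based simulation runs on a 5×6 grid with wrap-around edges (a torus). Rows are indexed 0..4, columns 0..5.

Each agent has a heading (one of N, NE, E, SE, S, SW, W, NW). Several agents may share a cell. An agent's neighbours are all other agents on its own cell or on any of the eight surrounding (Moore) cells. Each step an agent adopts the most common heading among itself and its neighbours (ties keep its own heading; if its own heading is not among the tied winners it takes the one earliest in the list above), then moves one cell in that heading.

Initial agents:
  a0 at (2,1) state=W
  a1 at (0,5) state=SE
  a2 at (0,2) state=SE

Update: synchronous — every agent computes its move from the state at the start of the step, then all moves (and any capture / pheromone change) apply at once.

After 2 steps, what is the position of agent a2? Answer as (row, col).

t=1: a0@(2,0):W a1@(1,0):SE a2@(1,3):SE
t=2: a0@(2,5):W a1@(2,1):SE a2@(2,4):SE

(2, 4)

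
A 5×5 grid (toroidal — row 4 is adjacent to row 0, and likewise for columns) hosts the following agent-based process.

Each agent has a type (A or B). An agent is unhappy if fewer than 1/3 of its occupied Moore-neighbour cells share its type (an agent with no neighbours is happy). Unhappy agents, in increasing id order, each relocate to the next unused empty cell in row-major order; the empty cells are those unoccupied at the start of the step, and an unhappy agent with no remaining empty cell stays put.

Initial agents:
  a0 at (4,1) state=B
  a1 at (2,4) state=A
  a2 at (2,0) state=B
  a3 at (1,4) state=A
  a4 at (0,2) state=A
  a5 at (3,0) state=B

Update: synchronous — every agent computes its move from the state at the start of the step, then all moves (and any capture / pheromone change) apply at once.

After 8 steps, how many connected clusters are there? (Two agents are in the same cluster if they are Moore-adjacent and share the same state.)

2

t=1: a0@(4,1):B a1@(2,4):A a2@(2,0):B a3@(1,4):A a4@(0,0):A a5@(3,0):B
t=2: (unchanged — steady state)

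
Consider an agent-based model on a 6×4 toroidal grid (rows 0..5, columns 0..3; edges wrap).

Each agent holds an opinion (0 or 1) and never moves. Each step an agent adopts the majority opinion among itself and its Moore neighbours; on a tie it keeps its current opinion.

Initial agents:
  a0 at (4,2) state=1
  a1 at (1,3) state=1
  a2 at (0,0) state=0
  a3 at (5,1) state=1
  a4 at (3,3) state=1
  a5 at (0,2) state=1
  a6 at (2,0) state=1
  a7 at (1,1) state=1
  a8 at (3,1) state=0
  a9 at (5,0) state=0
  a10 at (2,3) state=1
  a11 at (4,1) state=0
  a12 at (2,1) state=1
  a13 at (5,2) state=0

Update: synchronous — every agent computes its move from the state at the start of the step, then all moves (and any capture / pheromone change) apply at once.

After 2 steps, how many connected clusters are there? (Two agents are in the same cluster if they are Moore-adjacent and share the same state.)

t=1: a0@(4,2):1 a1@(1,3):1 a2@(0,0):1 a3@(5,1):0 a4@(3,3):1 a5@(0,2):1 a6@(2,0):1 a7@(1,1):1 a8@(3,1):1 a9@(5,0):0 a10@(2,3):1 a11@(4,1):0 a12@(2,1):1 a13@(5,2):1
t=2: a0@(4,2):1 a1@(1,3):1 a2@(0,0):1 a3@(5,1):1 a4@(3,3):1 a5@(0,2):1 a6@(2,0):1 a7@(1,1):1 a8@(3,1):1 a9@(5,0):0 a10@(2,3):1 a11@(4,1):0 a12@(2,1):1 a13@(5,2):1

2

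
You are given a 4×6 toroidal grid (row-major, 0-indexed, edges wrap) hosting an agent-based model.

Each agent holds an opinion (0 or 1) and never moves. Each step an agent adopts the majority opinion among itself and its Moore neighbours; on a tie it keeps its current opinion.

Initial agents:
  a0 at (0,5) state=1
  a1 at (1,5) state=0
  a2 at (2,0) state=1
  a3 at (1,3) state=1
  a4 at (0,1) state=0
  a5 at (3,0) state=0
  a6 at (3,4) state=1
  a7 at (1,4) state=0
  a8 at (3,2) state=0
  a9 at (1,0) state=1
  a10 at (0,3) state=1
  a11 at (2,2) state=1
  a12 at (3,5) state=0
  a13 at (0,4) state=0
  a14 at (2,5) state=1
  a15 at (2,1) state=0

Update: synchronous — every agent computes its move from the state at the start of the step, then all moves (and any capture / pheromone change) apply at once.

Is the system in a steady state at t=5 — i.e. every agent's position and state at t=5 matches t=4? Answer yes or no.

no

t=1: a0@(0,5):0 a1@(1,5):1 a2@(2,0):0 a3@(1,3):1 a4@(0,1):0 a5@(3,0):0 a6@(3,4):1 a7@(1,4):1 a8@(3,2):0 a9@(1,0):1 a10@(0,3):1 a11@(2,2):1 a12@(3,5):1 a13@(0,4):0 a14@(2,5):1 a15@(2,1):0
t=2: a0@(0,5):1 a1@(1,5):1 a2@(2,0):1 a3@(1,3):1 a4@(0,1):0 a5@(3,0):0 a6@(3,4):1 a7@(1,4):1 a8@(3,2):0 a9@(1,0):0 a10@(0,3):1 a11@(2,2):1 a12@(3,5):0 a13@(0,4):1 a14@(2,5):1 a15@(2,1):0
t=3: a0@(0,5):1 a1@(1,5):1 a2@(2,0):0 a3@(1,3):1 a4@(0,1):0 a5@(3,0):0 a6@(3,4):1 a7@(1,4):1 a8@(3,2):0 a9@(1,0):1 a10@(0,3):1 a11@(2,2):1 a12@(3,5):1 a13@(0,4):1 a14@(2,5):1 a15@(2,1):0
t=4: a0@(0,5):1 a1@(1,5):1 a2@(2,0):1 a3@(1,3):1 a4@(0,1):0 a5@(3,0):0 a6@(3,4):1 a7@(1,4):1 a8@(3,2):0 a9@(1,0):1 a10@(0,3):1 a11@(2,2):1 a12@(3,5):1 a13@(0,4):1 a14@(2,5):1 a15@(2,1):0
t=5: a0@(0,5):1 a1@(1,5):1 a2@(2,0):1 a3@(1,3):1 a4@(0,1):0 a5@(3,0):1 a6@(3,4):1 a7@(1,4):1 a8@(3,2):0 a9@(1,0):1 a10@(0,3):1 a11@(2,2):1 a12@(3,5):1 a13@(0,4):1 a14@(2,5):1 a15@(2,1):0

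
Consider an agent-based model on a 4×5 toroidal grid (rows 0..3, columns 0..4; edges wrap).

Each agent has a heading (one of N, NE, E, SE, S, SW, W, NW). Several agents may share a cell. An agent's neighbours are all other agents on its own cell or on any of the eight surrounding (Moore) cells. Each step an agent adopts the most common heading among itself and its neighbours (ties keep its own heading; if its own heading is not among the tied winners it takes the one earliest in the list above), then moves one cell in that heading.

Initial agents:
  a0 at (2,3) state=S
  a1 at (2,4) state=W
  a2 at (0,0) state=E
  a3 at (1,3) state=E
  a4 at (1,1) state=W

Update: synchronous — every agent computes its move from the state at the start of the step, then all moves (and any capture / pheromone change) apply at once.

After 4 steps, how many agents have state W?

t=1: a0@(3,3):S a1@(2,3):W a2@(0,1):E a3@(1,4):E a4@(1,0):W
t=2: a0@(0,3):S a1@(2,2):W a2@(0,2):E a3@(1,3):W a4@(1,1):E
t=3: a0@(1,3):S a1@(2,1):W a2@(0,3):E a3@(1,2):W a4@(1,2):E
t=4: a0@(1,4):E a1@(2,0):W a2@(0,4):E a3@(1,1):W a4@(1,3):E

2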